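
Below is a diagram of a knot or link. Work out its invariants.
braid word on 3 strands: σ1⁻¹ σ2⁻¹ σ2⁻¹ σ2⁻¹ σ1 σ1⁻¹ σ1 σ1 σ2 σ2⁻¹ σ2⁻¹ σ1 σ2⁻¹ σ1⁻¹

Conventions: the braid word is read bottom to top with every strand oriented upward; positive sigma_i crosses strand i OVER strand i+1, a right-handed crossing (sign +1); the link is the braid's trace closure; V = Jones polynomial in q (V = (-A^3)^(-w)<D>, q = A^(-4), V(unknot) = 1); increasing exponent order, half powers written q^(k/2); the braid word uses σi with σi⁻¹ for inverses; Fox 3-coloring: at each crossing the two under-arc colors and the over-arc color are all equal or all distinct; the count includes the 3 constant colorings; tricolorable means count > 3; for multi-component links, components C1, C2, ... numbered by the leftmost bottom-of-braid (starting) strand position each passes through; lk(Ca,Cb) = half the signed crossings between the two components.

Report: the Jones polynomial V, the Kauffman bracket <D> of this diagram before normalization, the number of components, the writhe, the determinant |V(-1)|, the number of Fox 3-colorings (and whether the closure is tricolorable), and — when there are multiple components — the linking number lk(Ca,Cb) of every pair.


Jones polynomial: V(q) = -q^-8 + 2q^-7 - 4q^-6 + 5q^-5 - 5q^-4 + 6q^-3 - 4q^-2 + 3q^-1 - 1
<D> = -A^-12 + 3A^-8 - 4A^-4 + 6 - 5A^4 + 5A^8 - 4A^12 + 2A^16 - A^20; writhe -4
components 1, writhe -4 (14 crossings)
3-colorings: 3 of 3^14, det 31 — not tricolorable
note: det 31 = |V(-1)|; not divisible by 3, so not tricolorable


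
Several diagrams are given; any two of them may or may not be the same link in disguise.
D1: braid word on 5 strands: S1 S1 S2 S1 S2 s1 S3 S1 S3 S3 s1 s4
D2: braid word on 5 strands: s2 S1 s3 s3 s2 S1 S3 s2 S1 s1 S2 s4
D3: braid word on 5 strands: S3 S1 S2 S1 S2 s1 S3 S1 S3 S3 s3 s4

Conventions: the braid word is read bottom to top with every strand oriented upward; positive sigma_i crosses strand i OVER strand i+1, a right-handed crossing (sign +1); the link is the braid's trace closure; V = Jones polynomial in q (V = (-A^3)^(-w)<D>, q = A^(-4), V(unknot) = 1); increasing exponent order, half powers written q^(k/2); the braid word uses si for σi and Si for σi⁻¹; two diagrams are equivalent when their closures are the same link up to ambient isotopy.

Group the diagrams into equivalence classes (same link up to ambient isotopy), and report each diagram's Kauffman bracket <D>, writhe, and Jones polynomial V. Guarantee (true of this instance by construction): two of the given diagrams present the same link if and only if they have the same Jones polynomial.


classes: {D1, D3} | {D2}
V(D1) = q^-8 - 2q^-7 + q^-6 - 2q^-5 + 2q^-4 + q^-2  [12 crossings, <D> = A^-10 + 2A^-2 - 2A^2 + A^6 - 2A^10 + A^14, w = -6]
D2 (bracket A^-10 - A^-6 + A^-2 - 2A^2 + 2A^6 - A^10 + A^14; 12 crossings at w = +2): V = q^-2 - q^-1 + 2 - 2q + q^2 - q^3 + q^4
V(D3) = q^-8 - 2q^-7 + q^-6 - 2q^-5 + 2q^-4 + q^-2  (w -6, c 12, <D> = A^-10 + 2A^-2 - 2A^2 + A^6 - 2A^10 + A^14)
insight: V(q) takes 2 values over 3 diagrams, fixing the grouping


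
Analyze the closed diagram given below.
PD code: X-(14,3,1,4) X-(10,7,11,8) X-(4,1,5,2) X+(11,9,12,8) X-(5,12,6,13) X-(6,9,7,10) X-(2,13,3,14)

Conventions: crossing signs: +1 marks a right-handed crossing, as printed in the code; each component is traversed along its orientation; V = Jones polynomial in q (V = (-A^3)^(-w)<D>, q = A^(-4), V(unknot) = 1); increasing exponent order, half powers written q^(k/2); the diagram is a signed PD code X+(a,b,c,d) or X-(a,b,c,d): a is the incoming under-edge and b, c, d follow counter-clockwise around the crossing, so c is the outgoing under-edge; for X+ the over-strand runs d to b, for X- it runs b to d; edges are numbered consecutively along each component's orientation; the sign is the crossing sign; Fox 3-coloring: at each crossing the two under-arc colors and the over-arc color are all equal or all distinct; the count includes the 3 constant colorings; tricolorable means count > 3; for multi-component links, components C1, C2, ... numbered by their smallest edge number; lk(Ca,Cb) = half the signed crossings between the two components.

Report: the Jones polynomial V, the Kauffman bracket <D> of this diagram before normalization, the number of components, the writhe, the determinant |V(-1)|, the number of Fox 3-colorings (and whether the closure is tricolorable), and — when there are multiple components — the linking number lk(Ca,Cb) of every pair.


V = -q^-4 + q^-3 + q^-1
<D> = -A^-11 - A^-3 + A (w = -5)
1 component over 7 crossings, w = -5
9 Fox colorings among 3^7, |V(-1)| = 3: tricolorable
why: the span of V is 3, forcing >= 3 crossings in any diagram


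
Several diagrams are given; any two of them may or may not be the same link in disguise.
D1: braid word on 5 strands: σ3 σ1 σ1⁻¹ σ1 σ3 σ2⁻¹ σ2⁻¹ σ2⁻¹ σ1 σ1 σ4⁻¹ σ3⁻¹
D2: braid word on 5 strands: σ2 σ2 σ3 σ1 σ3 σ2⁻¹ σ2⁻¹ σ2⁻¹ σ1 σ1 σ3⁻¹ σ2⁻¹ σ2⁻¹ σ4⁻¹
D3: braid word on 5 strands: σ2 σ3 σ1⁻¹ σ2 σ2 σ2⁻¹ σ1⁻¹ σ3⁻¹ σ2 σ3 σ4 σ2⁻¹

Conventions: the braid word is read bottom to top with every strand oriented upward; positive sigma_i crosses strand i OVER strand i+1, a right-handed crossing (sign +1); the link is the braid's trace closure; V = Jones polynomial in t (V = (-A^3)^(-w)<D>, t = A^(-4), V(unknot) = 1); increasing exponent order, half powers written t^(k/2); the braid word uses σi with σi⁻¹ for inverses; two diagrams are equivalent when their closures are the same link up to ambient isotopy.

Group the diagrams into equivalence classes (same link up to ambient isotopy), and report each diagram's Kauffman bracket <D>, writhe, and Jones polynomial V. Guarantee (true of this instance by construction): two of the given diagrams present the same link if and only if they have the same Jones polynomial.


equivalence classes: {D1, D2} | {D3}
D1 (bracket -A^-12 + A^-8 - A^-4 + 3 - A^4 + A^8 - A^12; 12 crossings at w = 0): V = -t^-3 + t^-2 - t^-1 + 3 - t + t^2 - t^3
V(D2) = -t^-3 + t^-2 - t^-1 + 3 - t + t^2 - t^3  [14 crossings, <D> = -A^-12 + A^-8 - A^-4 + 3 - A^4 + A^8 - A^12, w = 0]
V(D3) = t^-2 - t^-1 + 2 - 2t + t^2 - t^3 + t^4  (w +2, c 12, <D> = A^-10 - A^-6 + A^-2 - 2A^2 + 2A^6 - A^10 + A^14)
observation: 2 classes among 3 diagrams; unequal V(t) rules out equality


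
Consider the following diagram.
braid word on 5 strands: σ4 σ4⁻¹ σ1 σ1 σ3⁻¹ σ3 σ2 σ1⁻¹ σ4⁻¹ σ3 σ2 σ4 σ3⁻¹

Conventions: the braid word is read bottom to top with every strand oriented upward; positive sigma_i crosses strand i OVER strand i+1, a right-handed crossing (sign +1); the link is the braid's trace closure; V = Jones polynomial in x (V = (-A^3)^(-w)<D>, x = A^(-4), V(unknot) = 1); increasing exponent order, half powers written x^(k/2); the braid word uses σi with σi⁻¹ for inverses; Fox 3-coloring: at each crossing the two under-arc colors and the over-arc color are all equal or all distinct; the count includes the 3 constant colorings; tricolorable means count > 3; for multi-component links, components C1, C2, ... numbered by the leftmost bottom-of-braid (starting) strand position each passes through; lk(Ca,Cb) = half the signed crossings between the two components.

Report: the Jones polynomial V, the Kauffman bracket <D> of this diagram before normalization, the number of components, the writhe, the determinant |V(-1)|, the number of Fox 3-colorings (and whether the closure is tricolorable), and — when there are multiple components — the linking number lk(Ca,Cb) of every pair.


V(x) = -x^(1/2) + x^(3/2) - x^(5/2) - x^(9/2)
bracket: A^-9 + A^-1 - A^3 + A^7, w = +3
2 components, writhe +3, over 13 crossings
lk(C1,C2) = +2
det 4, colorings 3 of 3^13 — not tricolorable
observation: w = +3 (over 13 crossings) is diagram-only; (-A^3)^(-3) removes it from V


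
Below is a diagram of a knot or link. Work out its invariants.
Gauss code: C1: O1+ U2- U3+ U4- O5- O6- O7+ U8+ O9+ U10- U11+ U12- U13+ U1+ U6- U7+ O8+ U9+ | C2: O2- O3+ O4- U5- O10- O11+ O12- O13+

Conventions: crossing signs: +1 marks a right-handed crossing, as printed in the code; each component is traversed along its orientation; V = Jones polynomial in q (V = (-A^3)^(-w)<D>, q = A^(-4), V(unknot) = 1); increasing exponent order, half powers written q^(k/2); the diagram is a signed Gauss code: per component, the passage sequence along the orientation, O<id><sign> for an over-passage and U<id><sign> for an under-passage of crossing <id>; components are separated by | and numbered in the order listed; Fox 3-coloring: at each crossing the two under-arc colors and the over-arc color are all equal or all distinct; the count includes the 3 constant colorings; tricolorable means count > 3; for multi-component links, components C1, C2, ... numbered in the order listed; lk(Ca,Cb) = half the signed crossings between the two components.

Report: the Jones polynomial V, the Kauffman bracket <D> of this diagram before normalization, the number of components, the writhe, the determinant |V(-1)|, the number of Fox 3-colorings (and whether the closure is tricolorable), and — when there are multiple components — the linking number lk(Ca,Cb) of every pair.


Jones polynomial: V(q) = -q^(-3/2) - 2q^(1/2) + q^(3/2) - q^(5/2) + q^(7/2)
<D> = -A^-11 + A^-7 - A^-3 + 2A + A^9; writhe +1
components 2, writhe +1 (13 crossings)
linking number lk(C1,C2) = -1
3-colorings: 9 of 3^13, det 6 — tricolorable
note: the span of V is 5, within the link bound 13 + 2 - 1


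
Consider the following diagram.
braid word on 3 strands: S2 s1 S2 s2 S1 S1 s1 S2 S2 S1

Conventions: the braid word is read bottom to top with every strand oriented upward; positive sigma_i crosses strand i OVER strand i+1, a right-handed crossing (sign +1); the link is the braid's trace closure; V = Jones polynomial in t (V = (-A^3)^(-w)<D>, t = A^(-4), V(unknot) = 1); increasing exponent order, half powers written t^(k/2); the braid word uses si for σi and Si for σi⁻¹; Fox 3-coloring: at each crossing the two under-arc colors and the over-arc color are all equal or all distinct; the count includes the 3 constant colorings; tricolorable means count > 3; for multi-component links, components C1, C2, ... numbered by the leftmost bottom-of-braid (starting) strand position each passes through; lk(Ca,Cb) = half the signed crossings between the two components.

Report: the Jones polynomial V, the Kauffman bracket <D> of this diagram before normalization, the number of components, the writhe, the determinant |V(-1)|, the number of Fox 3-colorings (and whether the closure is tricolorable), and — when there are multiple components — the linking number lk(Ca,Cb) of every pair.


Jones polynomial: V(t) = -t^-4 + t^-3 + t^-1
<D> = A^-8 + 1 - A^4; writhe -4
components 1, writhe -4 (10 crossings)
3-colorings: 9 of 3^10, det 3 — tricolorable
note: inverse pairs cancel, leaving σ2⁻¹ σ2⁻¹ σ2⁻¹ σ1⁻¹


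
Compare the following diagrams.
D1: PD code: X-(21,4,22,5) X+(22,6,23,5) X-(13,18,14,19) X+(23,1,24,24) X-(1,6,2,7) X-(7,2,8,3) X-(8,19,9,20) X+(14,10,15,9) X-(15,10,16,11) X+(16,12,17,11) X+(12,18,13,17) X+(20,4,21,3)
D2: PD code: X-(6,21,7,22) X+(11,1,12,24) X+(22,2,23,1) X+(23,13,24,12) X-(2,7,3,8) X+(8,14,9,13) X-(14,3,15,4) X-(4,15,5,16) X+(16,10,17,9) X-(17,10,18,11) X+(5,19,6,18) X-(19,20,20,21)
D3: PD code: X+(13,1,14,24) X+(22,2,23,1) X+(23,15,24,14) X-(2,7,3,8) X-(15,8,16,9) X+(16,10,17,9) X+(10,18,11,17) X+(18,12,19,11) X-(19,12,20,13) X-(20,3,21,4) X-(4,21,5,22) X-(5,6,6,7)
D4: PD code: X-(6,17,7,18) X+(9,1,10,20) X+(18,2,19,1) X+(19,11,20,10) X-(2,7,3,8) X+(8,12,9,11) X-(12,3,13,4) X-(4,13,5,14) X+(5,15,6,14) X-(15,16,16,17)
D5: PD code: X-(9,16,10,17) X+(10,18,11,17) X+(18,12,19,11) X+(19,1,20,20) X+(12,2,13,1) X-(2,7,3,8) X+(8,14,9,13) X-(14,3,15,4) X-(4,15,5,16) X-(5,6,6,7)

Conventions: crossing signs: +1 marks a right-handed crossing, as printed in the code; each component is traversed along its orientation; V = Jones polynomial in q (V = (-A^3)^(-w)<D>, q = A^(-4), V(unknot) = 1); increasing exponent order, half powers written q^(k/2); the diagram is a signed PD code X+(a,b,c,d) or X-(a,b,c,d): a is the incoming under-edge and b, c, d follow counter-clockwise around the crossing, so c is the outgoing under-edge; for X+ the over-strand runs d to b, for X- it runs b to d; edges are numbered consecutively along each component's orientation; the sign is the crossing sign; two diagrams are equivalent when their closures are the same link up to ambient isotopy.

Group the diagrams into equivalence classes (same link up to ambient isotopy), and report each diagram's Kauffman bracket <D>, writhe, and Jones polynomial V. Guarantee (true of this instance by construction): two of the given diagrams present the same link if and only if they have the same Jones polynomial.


grouping into links: {D1} | {D2, D3, D4, D5}
V(D1) = 1  (w 0, c 12, <D> = 1)
V(D2) = -q^-3 + 2q^-2 - 2q^-1 + 3 - 2q + 2q^2 - q^3  (w 0, c 12, <D> = -A^-12 + 2A^-8 - 2A^-4 + 3 - 2A^4 + 2A^8 - A^12)
D3 (bracket -A^-12 + 2A^-8 - 2A^-4 + 3 - 2A^4 + 2A^8 - A^12; 12 crossings at w = 0): V = -q^-3 + 2q^-2 - 2q^-1 + 3 - 2q + 2q^2 - q^3
V(D4) = -q^-3 + 2q^-2 - 2q^-1 + 3 - 2q + 2q^2 - q^3  [10 crossings, <D> = -A^-12 + 2A^-8 - 2A^-4 + 3 - 2A^4 + 2A^8 - A^12, w = 0]
V(D5) = -q^-3 + 2q^-2 - 2q^-1 + 3 - 2q + 2q^2 - q^3  (w 0, c 10, <D> = -A^-12 + 2A^-8 - 2A^-4 + 3 - 2A^4 + 2A^8 - A^12)
why: V(q) takes 2 values over 5 diagrams, fixing the grouping


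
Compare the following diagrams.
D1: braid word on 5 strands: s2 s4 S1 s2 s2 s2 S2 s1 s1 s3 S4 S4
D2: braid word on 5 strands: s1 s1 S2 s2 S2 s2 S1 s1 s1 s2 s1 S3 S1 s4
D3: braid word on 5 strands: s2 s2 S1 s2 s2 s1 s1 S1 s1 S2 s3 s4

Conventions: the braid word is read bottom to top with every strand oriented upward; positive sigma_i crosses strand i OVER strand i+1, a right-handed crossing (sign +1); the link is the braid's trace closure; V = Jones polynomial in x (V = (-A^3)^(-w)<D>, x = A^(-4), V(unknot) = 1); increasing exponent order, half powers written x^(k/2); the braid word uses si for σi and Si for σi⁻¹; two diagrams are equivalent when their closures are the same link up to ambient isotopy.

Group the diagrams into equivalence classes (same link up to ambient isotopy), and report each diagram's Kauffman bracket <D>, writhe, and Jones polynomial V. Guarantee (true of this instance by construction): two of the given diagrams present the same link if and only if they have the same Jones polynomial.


grouping into links: {D1, D3} | {D2}
V(D1) = x - x^2 + 2x^3 - x^4 + x^5 - x^6  (w +4, c 12, <D> = -A^-12 + A^-8 - A^-4 + 2 - A^4 + A^8)
V(D2) = x + x^3 - x^4  [14 crossings, <D> = -A^-4 + 1 + A^8, w = +4]
D3 (bracket -A^-6 + A^-2 - A^2 + 2A^6 - A^10 + A^14; 12 crossings at w = +6): V = x - x^2 + 2x^3 - x^4 + x^5 - x^6
why: 2 classes among 3 diagrams; unequal V(x) rules out equality


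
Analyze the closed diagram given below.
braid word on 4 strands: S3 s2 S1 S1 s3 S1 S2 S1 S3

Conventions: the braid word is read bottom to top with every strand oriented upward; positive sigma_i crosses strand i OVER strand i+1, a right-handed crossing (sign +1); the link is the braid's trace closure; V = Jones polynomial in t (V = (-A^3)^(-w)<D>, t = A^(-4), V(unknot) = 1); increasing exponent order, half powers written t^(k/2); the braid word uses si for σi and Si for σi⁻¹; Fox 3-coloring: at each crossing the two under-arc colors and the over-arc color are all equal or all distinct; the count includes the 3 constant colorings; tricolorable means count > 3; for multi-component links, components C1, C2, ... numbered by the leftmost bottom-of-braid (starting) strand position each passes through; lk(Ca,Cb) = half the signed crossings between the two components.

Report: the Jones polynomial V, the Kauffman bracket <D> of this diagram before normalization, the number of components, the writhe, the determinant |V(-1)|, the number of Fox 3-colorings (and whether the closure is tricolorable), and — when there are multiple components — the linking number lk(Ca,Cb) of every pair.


Jones polynomial: V(t) = -t^-7 + t^-6 - t^-5 + t^-4 + t^-2
<D> = -A^-7 - A + A^5 - A^9 + A^13; writhe -5
components 1, writhe -5 (9 crossings)
3-colorings: 3 of 3^9, det 5 — not tricolorable
note: V spans 5 powers of t: at least 5 crossings in any diagram


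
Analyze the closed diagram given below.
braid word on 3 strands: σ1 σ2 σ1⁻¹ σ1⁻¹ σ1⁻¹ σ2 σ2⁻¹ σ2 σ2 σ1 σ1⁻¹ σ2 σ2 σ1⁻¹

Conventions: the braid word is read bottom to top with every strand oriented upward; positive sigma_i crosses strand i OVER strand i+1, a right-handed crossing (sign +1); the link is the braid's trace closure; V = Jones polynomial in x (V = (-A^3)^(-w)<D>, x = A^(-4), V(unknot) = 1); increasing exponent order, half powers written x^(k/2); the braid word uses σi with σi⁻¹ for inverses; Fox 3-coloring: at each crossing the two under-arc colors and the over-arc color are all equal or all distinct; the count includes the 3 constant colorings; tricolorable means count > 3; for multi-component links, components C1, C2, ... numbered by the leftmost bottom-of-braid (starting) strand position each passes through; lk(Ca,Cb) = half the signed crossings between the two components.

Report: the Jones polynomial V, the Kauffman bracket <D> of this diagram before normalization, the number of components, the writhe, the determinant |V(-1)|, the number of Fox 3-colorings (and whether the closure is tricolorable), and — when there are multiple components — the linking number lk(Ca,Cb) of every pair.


V = -x^-2 + x^-1 - 1 + 3x - 2x^2 + 3x^3 - 2x^4 + x^5 - x^6
<D> = -A^-18 + A^-14 - 2A^-10 + 3A^-6 - 2A^-2 + 3A^2 - A^6 + A^10 - A^14 (w = +2)
1 component over 14 crossings, w = +2
9 Fox colorings among 3^14, |V(-1)| = 15: tricolorable
why: inverse pairs cancel, leaving σ1 σ2 σ1⁻¹ σ1⁻¹ σ1⁻¹ σ2 σ2 σ2 σ2 σ1⁻¹


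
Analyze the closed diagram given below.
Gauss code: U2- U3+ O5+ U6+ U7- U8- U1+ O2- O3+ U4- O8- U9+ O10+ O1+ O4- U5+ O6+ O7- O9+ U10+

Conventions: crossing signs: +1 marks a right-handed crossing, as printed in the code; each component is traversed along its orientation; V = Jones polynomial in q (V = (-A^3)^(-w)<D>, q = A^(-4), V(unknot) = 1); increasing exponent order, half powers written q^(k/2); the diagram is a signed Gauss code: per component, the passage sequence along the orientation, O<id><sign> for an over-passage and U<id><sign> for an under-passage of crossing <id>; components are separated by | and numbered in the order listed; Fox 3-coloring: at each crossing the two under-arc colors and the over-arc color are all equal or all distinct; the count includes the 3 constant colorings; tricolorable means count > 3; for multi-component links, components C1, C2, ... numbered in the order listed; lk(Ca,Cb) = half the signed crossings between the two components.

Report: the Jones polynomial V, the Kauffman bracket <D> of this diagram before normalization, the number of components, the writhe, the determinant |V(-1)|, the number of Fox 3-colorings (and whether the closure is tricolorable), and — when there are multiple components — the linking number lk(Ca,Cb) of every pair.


V(q) = q + q^3 - q^4
bracket: -A^-10 + A^-6 + A^2, w = +2
1 component, writhe +2, over 10 crossings
det 3, colorings 9 of 3^10 — tricolorable
observation: V spans 3 powers of q: at least 3 crossings in any diagram


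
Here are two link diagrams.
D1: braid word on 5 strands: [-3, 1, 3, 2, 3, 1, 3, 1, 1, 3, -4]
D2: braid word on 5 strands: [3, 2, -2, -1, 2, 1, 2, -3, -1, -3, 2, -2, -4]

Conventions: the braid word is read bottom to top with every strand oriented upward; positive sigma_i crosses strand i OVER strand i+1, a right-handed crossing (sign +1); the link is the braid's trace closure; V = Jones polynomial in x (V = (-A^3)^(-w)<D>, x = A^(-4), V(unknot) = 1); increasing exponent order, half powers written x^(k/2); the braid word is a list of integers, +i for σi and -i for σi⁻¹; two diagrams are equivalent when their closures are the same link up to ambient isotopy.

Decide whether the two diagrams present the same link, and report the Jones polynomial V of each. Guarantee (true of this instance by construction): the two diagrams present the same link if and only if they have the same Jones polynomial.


equivalent: no
D1 (bracket -A^-17 + 2A^-13 - 2A^-9 + 2A^-5 - 2A^-1 + 2A^3 + A^11; 11 crossings at w = +7): V = -x^(5/2) - 2x^(9/2) + 2x^(11/2) - 2x^(13/2) + 2x^(15/2) - 2x^(17/2) + x^(19/2)
D2 (bracket A^-5 + A^-1; 13 crossings at w = -1): V = -x^(-1/2) - x^(1/2)
key observation: 2 values of V(x) split the 2 diagrams


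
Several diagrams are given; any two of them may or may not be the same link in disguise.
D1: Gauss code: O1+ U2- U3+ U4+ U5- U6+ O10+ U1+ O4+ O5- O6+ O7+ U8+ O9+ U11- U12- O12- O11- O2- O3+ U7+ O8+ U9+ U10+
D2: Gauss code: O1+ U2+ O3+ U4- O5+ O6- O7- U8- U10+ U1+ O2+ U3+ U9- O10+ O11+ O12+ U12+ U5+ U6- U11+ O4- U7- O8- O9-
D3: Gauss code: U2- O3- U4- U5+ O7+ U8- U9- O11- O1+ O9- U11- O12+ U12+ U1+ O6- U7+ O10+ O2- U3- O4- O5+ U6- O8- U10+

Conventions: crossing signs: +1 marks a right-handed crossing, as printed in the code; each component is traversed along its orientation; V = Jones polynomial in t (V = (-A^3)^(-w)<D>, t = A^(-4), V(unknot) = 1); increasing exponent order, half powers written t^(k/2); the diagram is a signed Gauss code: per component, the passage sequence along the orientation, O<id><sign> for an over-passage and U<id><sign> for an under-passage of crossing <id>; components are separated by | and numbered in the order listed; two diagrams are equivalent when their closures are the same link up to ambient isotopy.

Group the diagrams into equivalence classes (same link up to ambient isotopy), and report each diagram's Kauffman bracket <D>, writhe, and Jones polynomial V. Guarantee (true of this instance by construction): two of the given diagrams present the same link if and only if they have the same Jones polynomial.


classes: {D1} | {D2} | {D3}
V(D1) = t^2 + 2t^4 - 2t^5 + t^6 - 2t^7 + t^8  [12 crossings, <D> = A^-20 - 2A^-16 + A^-12 - 2A^-8 + 2A^-4 + A^4, w = +4]
V(D2) = -t^-3 + 2t^-2 - 2t^-1 + 3 - 2t + 2t^2 - t^3  [12 crossings, <D> = -A^-6 + 2A^-2 - 2A^2 + 3A^6 - 2A^10 + 2A^14 - A^18, w = +2]
V(D3) = 1  [12 crossings, <D> = A^-6, w = -2]
note: comparing 3 Jones polynomials yields 3 groups


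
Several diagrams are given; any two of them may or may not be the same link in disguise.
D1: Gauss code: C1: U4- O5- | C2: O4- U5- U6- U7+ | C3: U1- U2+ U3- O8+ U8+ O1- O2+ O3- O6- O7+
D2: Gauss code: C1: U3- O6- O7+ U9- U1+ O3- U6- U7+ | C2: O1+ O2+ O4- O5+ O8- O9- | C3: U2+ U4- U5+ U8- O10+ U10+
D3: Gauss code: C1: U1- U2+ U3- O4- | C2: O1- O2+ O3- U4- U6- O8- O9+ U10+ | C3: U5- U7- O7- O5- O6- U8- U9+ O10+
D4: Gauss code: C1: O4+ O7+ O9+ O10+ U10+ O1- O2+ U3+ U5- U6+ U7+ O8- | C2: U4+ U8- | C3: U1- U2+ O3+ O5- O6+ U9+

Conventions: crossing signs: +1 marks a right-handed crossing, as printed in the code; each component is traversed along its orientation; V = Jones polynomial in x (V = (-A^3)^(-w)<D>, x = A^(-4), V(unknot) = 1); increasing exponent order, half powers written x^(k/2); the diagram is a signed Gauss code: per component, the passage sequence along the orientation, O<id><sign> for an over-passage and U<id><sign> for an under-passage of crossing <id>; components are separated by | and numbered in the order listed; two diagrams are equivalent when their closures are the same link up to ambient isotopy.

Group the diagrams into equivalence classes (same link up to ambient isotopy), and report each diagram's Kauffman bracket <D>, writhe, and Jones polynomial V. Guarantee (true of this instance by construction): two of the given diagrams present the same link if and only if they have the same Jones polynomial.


classes: {D1, D3} | {D2} | {D4}
V(D1) = x^-3 + x^-2 + x^-1 + 1  [8 crossings, <D> = A^-6 + A^-2 + A^2 + A^6, w = -2]
V(D2) = x^-1 + 2 + x  (w 0, c 10, <D> = A^-4 + 2 + A^4)
V(D3) = x^-3 + x^-2 + x^-1 + 1  [10 crossings, <D> = A^-12 + A^-8 + A^-4 + 1, w = -4]
V(D4) = 1 + x + x^2 + x^3  [10 crossings, <D> = 1 + A^4 + A^8 + A^12, w = +4]
note: 3 values of V(x) split the 4 diagrams


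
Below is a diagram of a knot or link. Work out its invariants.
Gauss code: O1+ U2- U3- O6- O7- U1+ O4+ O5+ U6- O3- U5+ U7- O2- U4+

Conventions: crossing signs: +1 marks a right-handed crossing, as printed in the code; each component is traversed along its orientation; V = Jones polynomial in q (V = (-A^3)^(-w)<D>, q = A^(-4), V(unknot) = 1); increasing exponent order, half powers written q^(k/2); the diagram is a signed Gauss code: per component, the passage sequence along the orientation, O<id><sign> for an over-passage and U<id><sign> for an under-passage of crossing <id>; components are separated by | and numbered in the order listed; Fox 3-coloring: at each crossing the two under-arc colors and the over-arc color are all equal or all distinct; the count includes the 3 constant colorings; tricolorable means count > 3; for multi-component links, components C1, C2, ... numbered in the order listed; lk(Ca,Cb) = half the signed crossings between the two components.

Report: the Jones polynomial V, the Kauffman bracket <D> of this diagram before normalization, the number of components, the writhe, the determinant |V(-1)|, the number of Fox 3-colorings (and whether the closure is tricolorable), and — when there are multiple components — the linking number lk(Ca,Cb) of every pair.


V(q) = q^-4 - q^-3 + q^-2 - 2q^-1 + 2 - q + q^2
bracket: -A^-11 + A^-7 - 2A^-3 + 2A - A^5 + A^9 - A^13, w = -1
1 component, writhe -1, over 7 crossings
det 9, colorings 9 of 3^7 — tricolorable
observation: det 9 = |V(-1)|; divisible by 3, so tricolorable


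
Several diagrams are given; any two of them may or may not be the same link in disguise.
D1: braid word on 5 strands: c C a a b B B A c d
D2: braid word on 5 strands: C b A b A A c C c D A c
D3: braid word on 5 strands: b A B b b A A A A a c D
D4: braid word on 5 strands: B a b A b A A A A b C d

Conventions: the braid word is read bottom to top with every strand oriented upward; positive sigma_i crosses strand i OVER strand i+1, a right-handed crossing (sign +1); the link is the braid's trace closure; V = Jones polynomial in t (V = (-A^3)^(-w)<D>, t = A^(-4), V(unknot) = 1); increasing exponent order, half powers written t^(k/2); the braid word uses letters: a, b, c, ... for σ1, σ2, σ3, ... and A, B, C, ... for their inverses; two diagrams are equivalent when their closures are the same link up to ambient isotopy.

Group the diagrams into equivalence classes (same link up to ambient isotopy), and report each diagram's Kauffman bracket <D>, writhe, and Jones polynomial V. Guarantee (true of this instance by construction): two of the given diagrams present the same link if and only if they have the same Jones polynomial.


equivalence classes: {D1} | {D2, D3, D4}
D1 (bracket A^6; 10 crossings at w = +2): V = 1
D2 (bracket A^-10 - A^-6 + 2A^-2 - 2A^2 + 2A^6 - 2A^10 + A^14; 12 crossings at w = -2): V = t^-5 - 2t^-4 + 2t^-3 - 2t^-2 + 2t^-1 - 1 + t
D3 (bracket A^-10 - A^-6 + 2A^-2 - 2A^2 + 2A^6 - 2A^10 + A^14; 12 crossings at w = -2): V = t^-5 - 2t^-4 + 2t^-3 - 2t^-2 + 2t^-1 - 1 + t
V(D4) = t^-5 - 2t^-4 + 2t^-3 - 2t^-2 + 2t^-1 - 1 + t  [12 crossings, <D> = A^-10 - A^-6 + 2A^-2 - 2A^2 + 2A^6 - 2A^10 + A^14, w = -2]
key observation: comparing 4 Jones polynomials yields 2 groups


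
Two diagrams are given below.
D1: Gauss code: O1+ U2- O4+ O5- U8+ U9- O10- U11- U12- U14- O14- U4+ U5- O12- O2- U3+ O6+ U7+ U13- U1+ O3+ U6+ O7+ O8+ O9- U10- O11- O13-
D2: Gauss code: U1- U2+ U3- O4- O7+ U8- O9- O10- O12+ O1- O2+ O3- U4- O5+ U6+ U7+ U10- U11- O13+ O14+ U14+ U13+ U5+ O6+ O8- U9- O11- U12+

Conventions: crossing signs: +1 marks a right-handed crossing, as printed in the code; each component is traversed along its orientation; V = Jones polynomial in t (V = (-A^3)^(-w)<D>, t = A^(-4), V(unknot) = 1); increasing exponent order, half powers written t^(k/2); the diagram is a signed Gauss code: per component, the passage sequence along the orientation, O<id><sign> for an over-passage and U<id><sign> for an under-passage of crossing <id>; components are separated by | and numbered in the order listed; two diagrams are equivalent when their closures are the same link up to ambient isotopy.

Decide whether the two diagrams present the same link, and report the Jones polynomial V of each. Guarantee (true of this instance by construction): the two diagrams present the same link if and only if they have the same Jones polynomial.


equivalent: no
D1 (bracket -A^-18 + A^-14 - A^-10 + 3A^-6 - A^-2 + A^2 - A^6; 14 crossings at w = -2): V = -t^-3 + t^-2 - t^-1 + 3 - t + t^2 - t^3
D2 (bracket A^4 + A^12 - A^16; 14 crossings at w = 0): V = -t^-4 + t^-3 + t^-1
key observation: V(t) takes 2 values over 2 diagrams, fixing the grouping


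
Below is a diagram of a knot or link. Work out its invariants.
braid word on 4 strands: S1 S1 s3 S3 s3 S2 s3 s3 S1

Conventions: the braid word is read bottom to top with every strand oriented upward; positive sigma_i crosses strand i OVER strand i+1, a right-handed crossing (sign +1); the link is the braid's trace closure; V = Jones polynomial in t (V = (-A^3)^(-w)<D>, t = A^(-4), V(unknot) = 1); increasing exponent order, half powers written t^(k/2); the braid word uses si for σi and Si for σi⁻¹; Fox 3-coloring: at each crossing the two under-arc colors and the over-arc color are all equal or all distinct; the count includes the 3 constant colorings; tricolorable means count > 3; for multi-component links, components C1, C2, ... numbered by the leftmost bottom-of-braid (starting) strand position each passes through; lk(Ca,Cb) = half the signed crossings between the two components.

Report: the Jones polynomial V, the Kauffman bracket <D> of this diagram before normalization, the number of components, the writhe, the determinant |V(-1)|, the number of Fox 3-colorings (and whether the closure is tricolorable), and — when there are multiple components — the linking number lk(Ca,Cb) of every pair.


V = -t^-3 + t^-2 - t^-1 + 3 - t + t^2 - t^3
<D> = A^-15 - A^-11 + A^-7 - 3A^-3 + A - A^5 + A^9 (w = -1)
1 component over 9 crossings, w = -1
27 Fox colorings among 3^9, |V(-1)| = 9: tricolorable
why: the word shrinks to σ1⁻¹ σ1⁻¹ σ3 σ2⁻¹ σ3 σ3 σ1⁻¹ after cancelling


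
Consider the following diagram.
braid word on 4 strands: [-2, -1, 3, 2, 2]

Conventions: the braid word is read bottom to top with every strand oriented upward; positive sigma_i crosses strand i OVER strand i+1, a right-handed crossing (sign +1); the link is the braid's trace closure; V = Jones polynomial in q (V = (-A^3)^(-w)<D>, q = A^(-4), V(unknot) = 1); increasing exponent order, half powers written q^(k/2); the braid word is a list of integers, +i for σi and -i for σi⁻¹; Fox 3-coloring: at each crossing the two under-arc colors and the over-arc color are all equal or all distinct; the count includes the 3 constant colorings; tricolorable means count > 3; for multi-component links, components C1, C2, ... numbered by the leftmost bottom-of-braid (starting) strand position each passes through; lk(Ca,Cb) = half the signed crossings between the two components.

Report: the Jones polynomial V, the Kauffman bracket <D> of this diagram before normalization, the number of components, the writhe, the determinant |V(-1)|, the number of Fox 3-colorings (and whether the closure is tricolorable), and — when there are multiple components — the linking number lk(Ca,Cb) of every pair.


V = 1
<D> = -A^3 (w = +1)
1 component over 5 crossings, w = +1
3 Fox colorings among 3^5, |V(-1)| = 1: not tricolorable
why: det 1 = |V(-1)|; not divisible by 3, so not tricolorable


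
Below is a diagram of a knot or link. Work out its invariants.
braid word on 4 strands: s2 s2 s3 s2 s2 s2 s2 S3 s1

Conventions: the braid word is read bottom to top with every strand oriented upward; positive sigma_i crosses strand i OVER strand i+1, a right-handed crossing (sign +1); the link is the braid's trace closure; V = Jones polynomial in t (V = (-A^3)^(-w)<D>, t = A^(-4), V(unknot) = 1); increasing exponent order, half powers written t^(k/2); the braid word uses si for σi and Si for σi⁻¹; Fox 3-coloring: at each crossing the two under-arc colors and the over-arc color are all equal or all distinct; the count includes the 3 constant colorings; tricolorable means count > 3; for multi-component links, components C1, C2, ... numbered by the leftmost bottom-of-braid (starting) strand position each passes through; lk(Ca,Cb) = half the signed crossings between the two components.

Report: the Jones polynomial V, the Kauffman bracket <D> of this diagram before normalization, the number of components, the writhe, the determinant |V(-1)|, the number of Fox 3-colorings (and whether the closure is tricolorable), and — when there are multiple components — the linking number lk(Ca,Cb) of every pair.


V = t^2 + 2t^4 - t^5 + 2t^6 - t^7 + t^8
<D> = -A^-11 + A^-7 - 2A^-3 + A - 2A^5 - A^13 (w = +7)
3 components over 9 crossings, w = +7
lk(C1,C2): +1
lk(C1,C3) = +2
linking number lk(C2,C3) = 0
3 Fox colorings among 3^9, |V(-1)| = 8: not tricolorable
why: det 8 = |V(-1)|; not divisible by 3, so not tricolorable


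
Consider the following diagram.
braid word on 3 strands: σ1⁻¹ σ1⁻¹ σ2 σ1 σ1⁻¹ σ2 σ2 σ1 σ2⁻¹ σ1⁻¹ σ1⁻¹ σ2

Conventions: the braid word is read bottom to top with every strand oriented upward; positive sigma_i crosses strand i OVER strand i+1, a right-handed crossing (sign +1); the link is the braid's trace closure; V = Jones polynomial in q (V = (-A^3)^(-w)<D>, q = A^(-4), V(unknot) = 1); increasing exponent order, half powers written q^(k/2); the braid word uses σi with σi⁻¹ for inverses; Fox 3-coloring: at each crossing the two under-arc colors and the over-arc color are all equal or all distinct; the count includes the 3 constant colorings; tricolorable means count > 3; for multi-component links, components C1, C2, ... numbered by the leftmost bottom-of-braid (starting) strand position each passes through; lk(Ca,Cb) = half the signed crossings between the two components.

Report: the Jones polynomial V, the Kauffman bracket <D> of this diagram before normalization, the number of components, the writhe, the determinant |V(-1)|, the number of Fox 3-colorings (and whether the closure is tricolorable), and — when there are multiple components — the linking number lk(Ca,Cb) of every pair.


Jones polynomial: V(q) = q^-4 - 3q^-3 + 5q^-2 - 6q^-1 + 7 - 6q + 5q^2 - 3q^3 + q^4
<D> = A^-16 - 3A^-12 + 5A^-8 - 6A^-4 + 7 - 6A^4 + 5A^8 - 3A^12 + A^16; writhe 0
components 1, writhe 0 (12 crossings)
3-colorings: 3 of 3^12, det 37 — not tricolorable
note: w = 0 (over 12 crossings) is diagram-only; (-A^3)^(0) removes it from V


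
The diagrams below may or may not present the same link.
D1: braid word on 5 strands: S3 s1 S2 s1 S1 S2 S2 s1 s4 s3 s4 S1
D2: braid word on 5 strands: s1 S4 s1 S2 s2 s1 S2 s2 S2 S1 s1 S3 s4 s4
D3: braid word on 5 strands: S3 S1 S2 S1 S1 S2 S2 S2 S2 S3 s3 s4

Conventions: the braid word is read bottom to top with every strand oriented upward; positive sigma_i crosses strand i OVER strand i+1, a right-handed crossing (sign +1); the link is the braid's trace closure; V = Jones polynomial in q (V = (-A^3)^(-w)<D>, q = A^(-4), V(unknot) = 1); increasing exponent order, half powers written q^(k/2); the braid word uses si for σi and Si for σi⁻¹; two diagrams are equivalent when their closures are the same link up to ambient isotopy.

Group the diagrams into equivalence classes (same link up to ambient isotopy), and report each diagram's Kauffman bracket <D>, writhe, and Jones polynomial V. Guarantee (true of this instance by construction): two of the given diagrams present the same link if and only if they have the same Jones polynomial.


classes: {D1} | {D2} | {D3}
V(D1) = -q^-4 + q^-3 + q^-1  [12 crossings, <D> = A^4 + A^12 - A^16, w = 0]
V(D2) = q + q^3 - q^4  (w +2, c 14, <D> = -A^-10 + A^-6 + A^2)
V(D3) = -q^-10 + q^-9 - q^-8 + q^-7 - q^-6 + q^-5 + q^-3  [12 crossings, <D> = A^-12 + A^-4 - 1 + A^4 - A^8 + A^12 - A^16, w = -8]
note: comparing 3 Jones polynomials yields 3 groups


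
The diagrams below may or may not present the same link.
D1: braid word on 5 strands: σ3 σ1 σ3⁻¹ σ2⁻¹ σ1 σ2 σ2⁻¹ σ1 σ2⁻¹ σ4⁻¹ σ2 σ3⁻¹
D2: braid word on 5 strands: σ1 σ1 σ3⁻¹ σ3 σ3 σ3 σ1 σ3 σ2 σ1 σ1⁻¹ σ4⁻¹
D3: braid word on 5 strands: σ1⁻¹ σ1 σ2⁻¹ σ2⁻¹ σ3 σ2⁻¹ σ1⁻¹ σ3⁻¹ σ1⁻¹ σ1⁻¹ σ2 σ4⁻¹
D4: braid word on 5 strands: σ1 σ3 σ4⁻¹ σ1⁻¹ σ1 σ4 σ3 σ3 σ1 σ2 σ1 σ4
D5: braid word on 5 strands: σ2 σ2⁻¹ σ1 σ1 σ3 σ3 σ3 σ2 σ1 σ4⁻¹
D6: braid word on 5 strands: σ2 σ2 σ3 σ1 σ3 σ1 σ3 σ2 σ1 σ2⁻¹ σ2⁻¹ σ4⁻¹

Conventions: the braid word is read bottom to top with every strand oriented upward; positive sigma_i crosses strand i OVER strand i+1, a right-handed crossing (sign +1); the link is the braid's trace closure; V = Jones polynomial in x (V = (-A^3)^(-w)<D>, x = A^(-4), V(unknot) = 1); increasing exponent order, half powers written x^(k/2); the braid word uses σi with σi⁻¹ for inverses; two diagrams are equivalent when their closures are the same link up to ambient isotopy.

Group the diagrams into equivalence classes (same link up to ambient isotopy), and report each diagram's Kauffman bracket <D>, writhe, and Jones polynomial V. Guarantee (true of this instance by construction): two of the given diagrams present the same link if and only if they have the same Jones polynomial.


grouping into links: {D1} | {D2, D4, D5, D6} | {D3}
V(D1) = x + x^3 - x^4  (w 0, c 12, <D> = -A^-16 + A^-12 + A^-4)
V(D2) = x^2 + 2x^4 - 2x^5 + x^6 - 2x^7 + x^8  (w +6, c 12, <D> = A^-14 - 2A^-10 + A^-6 - 2A^-2 + 2A^2 + A^10)
V(D3) = -x^-4 + x^-3 + x^-1  [12 crossings, <D> = A^-14 + A^-6 - A^-2, w = -6]
V(D4) = x^2 + 2x^4 - 2x^5 + x^6 - 2x^7 + x^8  [12 crossings, <D> = A^-8 - 2A^-4 + 1 - 2A^4 + 2A^8 + A^16, w = +8]
D5 (bracket A^-14 - 2A^-10 + A^-6 - 2A^-2 + 2A^2 + A^10; 10 crossings at w = +6): V = x^2 + 2x^4 - 2x^5 + x^6 - 2x^7 + x^8
V(D6) = x^2 + 2x^4 - 2x^5 + x^6 - 2x^7 + x^8  (w +6, c 12, <D> = A^-14 - 2A^-10 + A^-6 - 2A^-2 + 2A^2 + A^10)
key observation: 3 values of V(x) split the 6 diagrams


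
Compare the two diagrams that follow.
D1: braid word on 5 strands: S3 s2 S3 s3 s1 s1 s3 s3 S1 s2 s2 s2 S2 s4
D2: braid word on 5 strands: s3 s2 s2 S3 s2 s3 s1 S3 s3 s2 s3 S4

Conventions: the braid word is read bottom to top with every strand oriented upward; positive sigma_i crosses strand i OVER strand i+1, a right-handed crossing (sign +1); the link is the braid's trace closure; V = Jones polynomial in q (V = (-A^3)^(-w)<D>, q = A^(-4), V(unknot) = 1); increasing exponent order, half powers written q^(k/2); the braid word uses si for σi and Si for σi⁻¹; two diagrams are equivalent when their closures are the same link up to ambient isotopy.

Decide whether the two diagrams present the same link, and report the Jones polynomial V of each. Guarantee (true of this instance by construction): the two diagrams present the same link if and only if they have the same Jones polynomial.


equivalent: no
V(D1) = q - q^2 + 2q^3 - q^4 + q^5 - q^6  (w +6, c 14, <D> = -A^-6 + A^-2 - A^2 + 2A^6 - A^10 + A^14)
D2 (bracket A^-14 - 2A^-10 + A^-6 - 2A^-2 + 2A^2 + A^10; 12 crossings at w = +6): V = q^2 + 2q^4 - 2q^5 + q^6 - 2q^7 + q^8
why: comparing 2 Jones polynomials yields 2 groups


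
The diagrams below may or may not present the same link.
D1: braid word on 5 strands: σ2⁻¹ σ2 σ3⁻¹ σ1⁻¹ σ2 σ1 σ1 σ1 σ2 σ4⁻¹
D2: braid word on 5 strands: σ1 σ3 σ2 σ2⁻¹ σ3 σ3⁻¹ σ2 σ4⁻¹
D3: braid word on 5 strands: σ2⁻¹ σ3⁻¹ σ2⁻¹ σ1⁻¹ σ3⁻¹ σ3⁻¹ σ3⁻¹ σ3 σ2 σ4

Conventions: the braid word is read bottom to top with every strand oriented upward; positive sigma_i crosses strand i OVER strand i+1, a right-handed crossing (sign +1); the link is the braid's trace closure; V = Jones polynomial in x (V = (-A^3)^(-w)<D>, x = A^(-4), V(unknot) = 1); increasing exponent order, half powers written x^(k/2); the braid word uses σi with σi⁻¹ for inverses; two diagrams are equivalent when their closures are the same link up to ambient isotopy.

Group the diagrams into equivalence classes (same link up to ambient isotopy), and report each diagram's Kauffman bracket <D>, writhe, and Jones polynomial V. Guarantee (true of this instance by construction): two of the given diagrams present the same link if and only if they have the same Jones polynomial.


grouping into links: {D1} | {D2} | {D3}
V(D1) = x - x^2 + 2x^3 - x^4 + x^5 - x^6  (w +2, c 10, <D> = -A^-18 + A^-14 - A^-10 + 2A^-6 - A^-2 + A^2)
V(D2) = 1  [8 crossings, <D> = A^6, w = +2]
V(D3) = -x^-4 + x^-3 + x^-1  [10 crossings, <D> = A^-8 + 1 - A^4, w = -4]
why: 3 classes among 3 diagrams; unequal V(x) rules out equality
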